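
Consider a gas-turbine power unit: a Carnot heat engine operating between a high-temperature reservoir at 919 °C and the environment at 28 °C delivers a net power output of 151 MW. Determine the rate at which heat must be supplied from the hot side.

T_H = 919 °C → 919 + 273.15 = 1192.15 K.
T_C = 28 °C → 28 + 273.15 = 301.15 K.
η_rev = 1 − T_C/T_H = 1 − 301.15/1192.15 = 0.7474.
Q_H = W/η = 151/0.7474 = 202.0 MW.

Q̇_H ≈ 202.0 MW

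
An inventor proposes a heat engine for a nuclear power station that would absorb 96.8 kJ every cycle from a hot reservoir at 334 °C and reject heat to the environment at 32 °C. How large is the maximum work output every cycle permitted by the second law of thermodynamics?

W_max ≈ 48.1 kJ

T_H = 334 °C → 334 + 273.15 = 607.15 K.
T_C = 32 °C → 32 + 273.15 = 305.15 K.
No engine can exceed the Carnot limit: η_max = 1 − T_C/T_H = 1 − 305.15/607.15 = 0.4974.
W_max = η_max · Q_H = 0.4974 × 96.8 = 48.1 kJ.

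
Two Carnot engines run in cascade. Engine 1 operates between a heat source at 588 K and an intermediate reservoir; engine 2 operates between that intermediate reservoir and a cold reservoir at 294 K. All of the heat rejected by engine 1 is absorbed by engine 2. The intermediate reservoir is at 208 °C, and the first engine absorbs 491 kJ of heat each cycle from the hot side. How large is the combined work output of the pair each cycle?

W_total ≈ 246 kJ

Two reversible stages in series are equivalent to a single Carnot engine between T_H and T_C, so η_total = 1 − T_C/T_H = 1 − 294.00/588.00 = 0.5000.
W_total = η_total · Q_H = 0.5000 × 491 = 246 kJ.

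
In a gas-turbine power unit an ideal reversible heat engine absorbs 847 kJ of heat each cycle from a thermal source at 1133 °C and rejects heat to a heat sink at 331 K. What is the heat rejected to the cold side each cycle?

T_H = 1133 °C → 1133 + 273.15 = 1406.15 K.
The Carnot efficiency is η = 1 − T_C/T_H = 1 − 331.00/1406.15 = 0.7646.
For a reversible cycle Q_C/Q_H = T_C/T_H, so Q_C = 847 × 331.00/1406.15 = 199.4 kJ.

Q_C ≈ 199.4 kJ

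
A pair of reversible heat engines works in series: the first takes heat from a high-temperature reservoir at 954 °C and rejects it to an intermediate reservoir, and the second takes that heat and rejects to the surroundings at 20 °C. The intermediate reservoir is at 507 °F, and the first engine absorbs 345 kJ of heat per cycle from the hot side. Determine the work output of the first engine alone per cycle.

T_H = 954 °C → 954 + 273.15 = 1227.15 K.
T_C = 20 °C → 20 + 273.15 = 293.15 K.
T_m = 507 °F → (507 − 32) × 5/9 = 263.89 °C = 537.04 K.
First-stage efficiency η₁ = 1 − T_m/T_H = 1 − 537.04/1227.15 = 0.5624.
W₁ = η₁·Q_H = 0.5624 × 345 = 194.0 kJ.

W₁ ≈ 194.0 kJ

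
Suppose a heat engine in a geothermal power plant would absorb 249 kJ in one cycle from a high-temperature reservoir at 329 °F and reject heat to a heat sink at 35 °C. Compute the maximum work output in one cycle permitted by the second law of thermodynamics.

W_max ≈ 73.88 kJ

T_H = 329 °F → (329 − 32) × 5/9 = 165.00 °C = 438.15 K.
T_C = 35 °C → 35 + 273.15 = 308.15 K.
The upper bound on efficiency is η_max = 1 − T_C/T_H = 1 − 308.15/438.15 = 0.2967.
W_max = η_max · Q_H = 0.2967 × 249 = 73.88 kJ.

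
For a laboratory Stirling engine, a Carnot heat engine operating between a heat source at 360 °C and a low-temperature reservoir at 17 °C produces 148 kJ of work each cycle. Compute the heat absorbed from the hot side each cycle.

Q_H ≈ 273.2 kJ

T_H = 360 °C → 360 + 273.15 = 633.15 K.
T_C = 17 °C → 17 + 273.15 = 290.15 K.
For a reversible engine, η = 1 − T_C/T_H = 1 − 290.15/633.15 = 0.5417.
Q_H = W/η = 148/0.5417 = 273.2 kJ.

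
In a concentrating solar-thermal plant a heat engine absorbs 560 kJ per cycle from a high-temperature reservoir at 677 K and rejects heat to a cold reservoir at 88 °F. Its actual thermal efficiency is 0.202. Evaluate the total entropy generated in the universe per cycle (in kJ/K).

ΔS_univ ≈ 0.642 kJ/K

T_C = 88 °F → (88 − 32) × 5/9 = 31.11 °C = 304.26 K.
W = η·Q_H = 0.202 × 560 = 113.1 kJ, so Q_C = Q_H − W = 446.9 kJ.
Entropy balance on the reservoirs: −Q_H/T_H = -0.8272 kJ/K, +Q_C/T_C = 1.469 kJ/K.
ΔS_univ = −Q_H/T_H + Q_C/T_C = 0.642 kJ/K (> 0, since η = 0.202 < η_Carnot = 0.551).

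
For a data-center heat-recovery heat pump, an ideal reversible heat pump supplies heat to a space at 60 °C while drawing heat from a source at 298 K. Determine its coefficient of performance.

T_H = 60 °C → 60 + 273.15 = 333.15 K.
The Carnot heat-pump COP is COP_HP = T_H/(T_H − T_C) = 333.15/(333.15 − 298.00) = 9.48.

COP_HP ≈ 9.48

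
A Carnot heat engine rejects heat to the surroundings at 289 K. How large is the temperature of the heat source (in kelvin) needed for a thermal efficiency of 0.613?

T_H ≈ 747 K

From η = 1 − T_C/T_H, solving for T_H gives T_H = T_C/(1 − η) = 289.00/(1 − 0.613) = 747 K.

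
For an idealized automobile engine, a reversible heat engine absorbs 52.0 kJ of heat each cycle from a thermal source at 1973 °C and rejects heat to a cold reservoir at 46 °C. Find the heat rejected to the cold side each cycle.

T_H = 1973 °C → 1973 + 273.15 = 2246.15 K.
T_C = 46 °C → 46 + 273.15 = 319.15 K.
η_rev = 1 − T_C/T_H = 1 − 319.15/2246.15 = 0.8579.
For a reversible cycle Q_C/Q_H = T_C/T_H, so Q_C = 52.0 × 319.15/2246.15 = 7.389 kJ.

Q_C ≈ 7.389 kJ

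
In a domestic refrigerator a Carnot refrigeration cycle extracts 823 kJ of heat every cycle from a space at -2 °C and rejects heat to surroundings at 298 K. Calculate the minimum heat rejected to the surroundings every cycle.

Q_H ≈ 904 kJ

T_C = -2 °C → -2 + 273.15 = 271.15 K.
For a reversible cycle Q_H/Q_C = T_H/T_C, so Q_H = Q_C·T_H/T_C = 823 × 298.00/271.15 = 904 kJ.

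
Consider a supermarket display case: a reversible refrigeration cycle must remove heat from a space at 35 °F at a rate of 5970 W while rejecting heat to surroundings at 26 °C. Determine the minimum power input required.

Ẇ_in ≈ 528.6 W

T_H = 26 °C → 26 + 273.15 = 299.15 K.
T_C = 35 °F → (35 − 32) × 5/9 = 1.67 °C = 274.82 K.
For a reversible refrigerator, COP_R = T_C/(T_H − T_C) = 274.82/24.33 = 11.2938.
W = Q_C/COP_R = 5970/11.2938 = 528.6 W.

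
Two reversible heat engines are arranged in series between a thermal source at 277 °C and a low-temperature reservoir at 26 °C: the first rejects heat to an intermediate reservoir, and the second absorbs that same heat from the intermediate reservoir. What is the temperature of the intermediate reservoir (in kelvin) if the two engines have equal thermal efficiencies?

T_H = 277 °C → 277 + 273.15 = 550.15 K.
T_C = 26 °C → 26 + 273.15 = 299.15 K.
Equal efficiencies require 1 − T_m/T_H = 1 − T_C/T_m, i.e. T_m/T_H = T_C/T_m, so T_m = √(T_H·T_C) = √(550.15 × 299.15) = 406 K.

T_m ≈ 406 K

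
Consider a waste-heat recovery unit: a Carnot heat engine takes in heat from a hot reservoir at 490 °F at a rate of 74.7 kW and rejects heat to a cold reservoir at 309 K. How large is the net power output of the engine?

T_H = 490 °F → (490 − 32) × 5/9 = 254.44 °C = 527.59 K.
Since the cycle is reversible, η = 1 − T_C/T_H = 1 − 309.00/527.59 = 0.4143.
W = η·Q_H = 0.4143 × 74.7 = 30.9 kW.

Ẇ ≈ 30.9 kW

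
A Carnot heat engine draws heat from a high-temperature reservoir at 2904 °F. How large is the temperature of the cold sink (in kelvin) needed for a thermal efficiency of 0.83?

T_C ≈ 317.7 K

T_H = 2904 °F → (2904 − 32) × 5/9 = 1595.56 °C = 1868.71 K.
From η = 1 − T_C/T_H, T_C = T_H·(1 − η) = 1868.71 × (1 − 0.83) = 317.7 K.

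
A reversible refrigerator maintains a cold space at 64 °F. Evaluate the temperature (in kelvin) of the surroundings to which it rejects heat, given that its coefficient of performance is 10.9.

T_H ≈ 318 K

T_C = 64 °F → (64 − 32) × 5/9 = 17.78 °C = 290.93 K.
COP_R = T_C/(T_H − T_C) ⇒ T_H = T_C·(1 + 1/COP_R) = 290.93 × (1 + 1/10.9) = 318 K.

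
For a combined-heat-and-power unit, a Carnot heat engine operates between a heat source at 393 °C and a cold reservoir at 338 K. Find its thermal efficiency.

T_H = 393 °C → 393 + 273.15 = 666.15 K.
η_rev = 1 − T_C/T_H = 1 − 338.00/666.15 = 0.4926.

η ≈ 0.4926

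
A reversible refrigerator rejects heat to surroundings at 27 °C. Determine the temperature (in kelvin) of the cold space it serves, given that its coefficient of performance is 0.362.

T_H = 27 °C → 27 + 273.15 = 300.15 K.
COP_R = T_C/(T_H − T_C) ⇒ T_C = T_H·COP_R/(1 + COP_R) = 300.15 × 0.362/(1 + 0.362) = 79.8 K.

T_C ≈ 79.8 K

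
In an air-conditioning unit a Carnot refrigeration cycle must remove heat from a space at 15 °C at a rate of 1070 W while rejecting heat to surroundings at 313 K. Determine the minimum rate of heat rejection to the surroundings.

T_C = 15 °C → 15 + 273.15 = 288.15 K.
For a reversible cycle Q_H/Q_C = T_H/T_C, so Q_H = Q_C·T_H/T_C = 1070 × 313.00/288.15 = 1160 W.

Q̇_H ≈ 1160 W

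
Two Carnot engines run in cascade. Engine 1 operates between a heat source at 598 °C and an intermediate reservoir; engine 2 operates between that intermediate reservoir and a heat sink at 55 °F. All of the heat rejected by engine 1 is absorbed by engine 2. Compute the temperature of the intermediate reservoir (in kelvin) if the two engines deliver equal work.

T_m ≈ 579 K

T_H = 598 °C → 598 + 273.15 = 871.15 K.
T_C = 55 °F → (55 − 32) × 5/9 = 12.78 °C = 285.93 K.
For reversible stages Q_m = Q_H·(T_m/T_H). Setting W₁ = Q_H(1 − T_m/T_H) equal to W₂ = Q_m(1 − T_C/T_m) = Q_H·(T_m − T_C)/T_H gives T_H − T_m = T_m − T_C, so T_m = (T_H + T_C)/2 = (871.15 + 285.93)/2 = 579 K.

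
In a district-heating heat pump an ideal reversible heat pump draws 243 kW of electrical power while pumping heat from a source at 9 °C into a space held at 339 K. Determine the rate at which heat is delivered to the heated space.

Q̇_H ≈ 1449 kW

T_C = 9 °C → 9 + 273.15 = 282.15 K.
For a reversible heat pump, COP_HP = T_H/(T_H − T_C) = 339.00/56.85 = 5.9631.
Q_H = COP_HP · W = 5.9631 × 243 = 1449 kW.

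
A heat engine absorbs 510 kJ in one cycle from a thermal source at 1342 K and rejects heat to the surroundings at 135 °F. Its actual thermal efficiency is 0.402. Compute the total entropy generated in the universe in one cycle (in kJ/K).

ΔS_univ ≈ 0.5431 kJ/K

T_C = 135 °F → (135 − 32) × 5/9 = 57.22 °C = 330.37 K.
W = η·Q_H = 0.402 × 510 = 205.0 kJ, so Q_C = Q_H − W = 305.0 kJ.
Reservoir entropy changes: ΔS_H = −Q_H/T_H = −510/1342.00 = -0.3800 kJ/K and ΔS_C = +Q_C/T_C = 305.0/330.37 = 0.9231 kJ/K.
ΔS_univ = −Q_H/T_H + Q_C/T_C = 0.5431 kJ/K (> 0, since η = 0.402 < η_Carnot = 0.754).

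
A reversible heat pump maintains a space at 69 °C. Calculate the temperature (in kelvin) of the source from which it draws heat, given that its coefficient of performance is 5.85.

T_H = 69 °C → 69 + 273.15 = 342.15 K.
COP_HP = T_H/(T_H − T_C) ⇒ T_C = T_H·(COP_HP − 1)/COP_HP = 342.15 × (5.85 − 1)/5.85 = 284 K.

T_C ≈ 284 K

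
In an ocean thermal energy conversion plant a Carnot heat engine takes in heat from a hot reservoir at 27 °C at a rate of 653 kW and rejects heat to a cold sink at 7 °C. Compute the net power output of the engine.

T_H = 27 °C → 27 + 273.15 = 300.15 K.
T_C = 7 °C → 7 + 273.15 = 280.15 K.
Carnot efficiency: η = 1 − T_C/T_H = 1 − 280.15/300.15 = 0.0666.
W = η·Q_H = 0.0666 × 653 = 43.5 kW.

Ẇ ≈ 43.5 kW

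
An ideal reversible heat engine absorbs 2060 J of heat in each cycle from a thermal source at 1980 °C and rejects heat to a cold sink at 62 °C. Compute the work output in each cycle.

T_H = 1980 °C → 1980 + 273.15 = 2253.15 K.
T_C = 62 °C → 62 + 273.15 = 335.15 K.
The Carnot efficiency is η = 1 − T_C/T_H = 1 − 335.15/2253.15 = 0.8513.
W = η·Q_H = 0.8513 × 2060 = 1750 J.

W ≈ 1750 J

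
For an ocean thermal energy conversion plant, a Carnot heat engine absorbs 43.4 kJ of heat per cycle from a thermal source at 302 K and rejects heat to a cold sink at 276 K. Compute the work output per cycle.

W ≈ 3.736 kJ

Carnot efficiency: η = 1 − T_C/T_H = 1 − 276.00/302.00 = 0.0861.
W = η·Q_H = 0.0861 × 43.4 = 3.736 kJ.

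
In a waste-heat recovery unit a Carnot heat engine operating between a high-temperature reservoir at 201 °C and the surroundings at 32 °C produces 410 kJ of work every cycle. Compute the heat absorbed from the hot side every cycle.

Q_H ≈ 1150 kJ

T_H = 201 °C → 201 + 273.15 = 474.15 K.
T_C = 32 °C → 32 + 273.15 = 305.15 K.
η_rev = 1 − T_C/T_H = 1 − 305.15/474.15 = 0.3564.
Q_H = W/η = 410/0.3564 = 1150 kJ.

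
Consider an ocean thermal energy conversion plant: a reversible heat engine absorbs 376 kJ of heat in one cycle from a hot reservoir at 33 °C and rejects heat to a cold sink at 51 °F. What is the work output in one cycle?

T_H = 33 °C → 33 + 273.15 = 306.15 K.
T_C = 51 °F → (51 − 32) × 5/9 = 10.56 °C = 283.71 K.
η_rev = 1 − T_C/T_H = 1 − 283.71/306.15 = 0.0733.
W = η·Q_H = 0.0733 × 376 = 27.6 kJ.

W ≈ 27.6 kJ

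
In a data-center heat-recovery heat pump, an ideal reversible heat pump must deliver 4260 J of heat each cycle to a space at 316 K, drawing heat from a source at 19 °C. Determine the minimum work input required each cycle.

W_in ≈ 322 J

T_C = 19 °C → 19 + 273.15 = 292.15 K.
The Carnot heat-pump COP is COP_HP = T_H/(T_H − T_C) = 316.00/23.85 = 13.2495.
W = Q_H/COP_HP = 4260/13.2495 = 322 J.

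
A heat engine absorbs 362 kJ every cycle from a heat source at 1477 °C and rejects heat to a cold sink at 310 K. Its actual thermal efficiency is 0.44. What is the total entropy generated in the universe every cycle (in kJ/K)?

ΔS_univ ≈ 0.4471 kJ/K

T_H = 1477 °C → 1477 + 273.15 = 1750.15 K.
W = η·Q_H = 0.44 × 362 = 159.3 kJ, so Q_C = Q_H − W = 202.7 kJ.
The hot reservoir loses entropy Q_H/T_H = 362/1750.15 = 0.2068 kJ/K; the cold reservoir gains Q_C/T_C = 202.7/310.00 = 0.6539 kJ/K.
ΔS_univ = −Q_H/T_H + Q_C/T_C = 0.4471 kJ/K (> 0, since η = 0.44 < η_Carnot = 0.823).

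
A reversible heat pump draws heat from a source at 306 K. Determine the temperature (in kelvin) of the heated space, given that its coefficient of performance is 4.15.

T_H ≈ 403 K

COP_HP = T_H/(T_H − T_C) ⇒ T_H = T_C·COP_HP/(COP_HP − 1) = 306.00 × 4.15/(4.15 − 1) = 403 K.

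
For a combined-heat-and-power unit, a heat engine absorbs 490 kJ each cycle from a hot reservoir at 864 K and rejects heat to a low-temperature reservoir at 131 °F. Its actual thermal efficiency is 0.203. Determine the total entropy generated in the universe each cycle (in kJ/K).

ΔS_univ ≈ 0.6230 kJ/K

T_C = 131 °F → (131 − 32) × 5/9 = 55.00 °C = 328.15 K.
W = η·Q_H = 0.203 × 490 = 99.47 kJ, so Q_C = Q_H − W = 390.5 kJ.
The hot reservoir loses entropy Q_H/T_H = 490/864.00 = 0.5671 kJ/K; the cold reservoir gains Q_C/T_C = 390.5/328.15 = 1.190 kJ/K.
ΔS_univ = −Q_H/T_H + Q_C/T_C = 0.6230 kJ/K (> 0, since η = 0.203 < η_Carnot = 0.620).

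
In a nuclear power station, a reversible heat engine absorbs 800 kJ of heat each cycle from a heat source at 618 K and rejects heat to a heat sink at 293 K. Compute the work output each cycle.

The Carnot efficiency is η = 1 − T_C/T_H = 1 − 293.00/618.00 = 0.5259.
W = η·Q_H = 0.5259 × 800 = 421 kJ.

W ≈ 421 kJ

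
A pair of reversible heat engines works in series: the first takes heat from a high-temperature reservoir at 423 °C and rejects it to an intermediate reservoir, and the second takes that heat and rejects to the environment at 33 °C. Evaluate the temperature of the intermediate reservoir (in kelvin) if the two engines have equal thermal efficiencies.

T_m ≈ 461.7 K

T_H = 423 °C → 423 + 273.15 = 696.15 K.
T_C = 33 °C → 33 + 273.15 = 306.15 K.
Equal efficiencies require 1 − T_m/T_H = 1 − T_C/T_m, i.e. T_m/T_H = T_C/T_m, so T_m = √(T_H·T_C) = √(696.15 × 306.15) = 461.7 K.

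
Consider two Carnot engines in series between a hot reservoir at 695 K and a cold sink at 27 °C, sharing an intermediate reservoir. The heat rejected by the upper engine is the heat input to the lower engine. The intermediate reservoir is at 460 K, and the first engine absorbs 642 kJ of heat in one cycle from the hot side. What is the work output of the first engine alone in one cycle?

T_C = 27 °C → 27 + 273.15 = 300.15 K.
First-stage efficiency η₁ = 1 − T_m/T_H = 1 − 460.00/695.00 = 0.3381.
W₁ = η₁·Q_H = 0.3381 × 642 = 217.1 kJ.

W₁ ≈ 217.1 kJ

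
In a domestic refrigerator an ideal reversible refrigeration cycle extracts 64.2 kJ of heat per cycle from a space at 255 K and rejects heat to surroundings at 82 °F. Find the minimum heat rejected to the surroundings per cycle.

Q_H ≈ 75.8 kJ

T_H = 82 °F → (82 − 32) × 5/9 = 27.78 °C = 300.93 K.
For a reversible cycle Q_H/Q_C = T_H/T_C, so Q_H = Q_C·T_H/T_C = 64.2 × 300.93/255.00 = 75.8 kJ.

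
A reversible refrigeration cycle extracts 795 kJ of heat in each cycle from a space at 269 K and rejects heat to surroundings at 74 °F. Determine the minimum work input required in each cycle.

W_in ≈ 81.22 kJ

T_H = 74 °F → (74 − 32) × 5/9 = 23.33 °C = 296.48 K.
For a reversible refrigerator, COP_R = T_C/(T_H − T_C) = 269.00/27.48 = 9.7878.
W = Q_C/COP_R = 795/9.7878 = 81.22 kJ.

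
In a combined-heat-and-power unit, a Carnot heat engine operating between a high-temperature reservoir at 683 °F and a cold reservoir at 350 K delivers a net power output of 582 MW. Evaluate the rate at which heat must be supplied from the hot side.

Q̇_H ≈ 1300 MW

T_H = 683 °F → (683 − 32) × 5/9 = 361.67 °C = 634.82 K.
The Carnot efficiency is η = 1 − T_C/T_H = 1 − 350.00/634.82 = 0.4487.
Q_H = W/η = 582/0.4487 = 1300 MW.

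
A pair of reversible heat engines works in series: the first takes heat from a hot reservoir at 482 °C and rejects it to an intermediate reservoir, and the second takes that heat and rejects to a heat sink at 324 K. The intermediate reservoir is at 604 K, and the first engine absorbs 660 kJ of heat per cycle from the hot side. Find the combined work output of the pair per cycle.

T_H = 482 °C → 482 + 273.15 = 755.15 K.
Two reversible stages in series are equivalent to a single Carnot engine between T_H and T_C, so η_total = 1 − T_C/T_H = 1 − 324.00/755.15 = 0.5709.
W_total = η_total · Q_H = 0.5709 × 660 = 376.8 kJ.

W_total ≈ 376.8 kJ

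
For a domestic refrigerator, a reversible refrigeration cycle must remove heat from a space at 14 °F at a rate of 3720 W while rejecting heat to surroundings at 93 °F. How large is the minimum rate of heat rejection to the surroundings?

T_H = 93 °F → (93 − 32) × 5/9 = 33.89 °C = 307.04 K.
T_C = 14 °F → (14 − 32) × 5/9 = -10.00 °C = 263.15 K.
For a reversible cycle Q_H/Q_C = T_H/T_C, so Q_H = Q_C·T_H/T_C = 3720 × 307.04/263.15 = 4340 W.

Q̇_H ≈ 4340 W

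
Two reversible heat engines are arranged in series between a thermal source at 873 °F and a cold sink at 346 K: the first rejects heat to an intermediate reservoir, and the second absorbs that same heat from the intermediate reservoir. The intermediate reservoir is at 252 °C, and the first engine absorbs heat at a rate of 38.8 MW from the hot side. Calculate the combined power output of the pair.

Ẇ_total ≈ 20.7 MW

T_H = 873 °F → (873 − 32) × 5/9 = 467.22 °C = 740.37 K.
Two reversible stages in series are equivalent to a single Carnot engine between T_H and T_C, so η_total = 1 − T_C/T_H = 1 − 346.00/740.37 = 0.5327.
W_total = η_total · Q_H = 0.5327 × 38.8 = 20.7 MW.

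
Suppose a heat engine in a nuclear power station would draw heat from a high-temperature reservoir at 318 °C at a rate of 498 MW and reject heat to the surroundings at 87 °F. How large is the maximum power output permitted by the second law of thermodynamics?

Ẇ_max ≈ 242.2 MW

T_H = 318 °C → 318 + 273.15 = 591.15 K.
T_C = 87 °F → (87 − 32) × 5/9 = 30.56 °C = 303.71 K.
The second-law ceiling is the Carnot efficiency, η_max = 1 − T_C/T_H = 1 − 303.71/591.15 = 0.4862.
W_max = η_max · Q_H = 0.4862 × 498 = 242.2 MW.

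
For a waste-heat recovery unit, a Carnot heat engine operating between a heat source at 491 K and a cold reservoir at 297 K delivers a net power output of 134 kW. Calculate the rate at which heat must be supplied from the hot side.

Carnot efficiency: η = 1 − T_C/T_H = 1 − 297.00/491.00 = 0.3951.
Q_H = W/η = 134/0.3951 = 339 kW.

Q̇_H ≈ 339 kW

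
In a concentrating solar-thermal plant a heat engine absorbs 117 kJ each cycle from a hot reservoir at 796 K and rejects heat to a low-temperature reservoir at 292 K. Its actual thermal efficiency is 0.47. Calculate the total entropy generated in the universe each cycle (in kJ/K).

W = η·Q_H = 0.47 × 117 = 54.99 kJ, so Q_C = Q_H − W = 62.01 kJ.
Reservoir entropy changes: ΔS_H = −Q_H/T_H = −117/796.00 = -0.1470 kJ/K and ΔS_C = +Q_C/T_C = 62.01/292.00 = 0.2124 kJ/K.
ΔS_univ = −Q_H/T_H + Q_C/T_C = 0.0654 kJ/K (> 0, since η = 0.47 < η_Carnot = 0.633).

ΔS_univ ≈ 0.0654 kJ/K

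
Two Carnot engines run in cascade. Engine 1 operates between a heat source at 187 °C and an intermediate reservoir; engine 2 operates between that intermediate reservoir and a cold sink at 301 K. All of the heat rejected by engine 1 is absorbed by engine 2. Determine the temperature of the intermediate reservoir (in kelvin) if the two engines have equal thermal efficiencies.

T_H = 187 °C → 187 + 273.15 = 460.15 K.
Equal efficiencies require 1 − T_m/T_H = 1 − T_C/T_m, i.e. T_m/T_H = T_C/T_m, so T_m = √(T_H·T_C) = √(460.15 × 301.00) = 372 K.

T_m ≈ 372 K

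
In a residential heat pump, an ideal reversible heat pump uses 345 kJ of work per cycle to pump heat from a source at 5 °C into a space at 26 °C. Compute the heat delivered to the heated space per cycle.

Q_H ≈ 4915 kJ

T_H = 26 °C → 26 + 273.15 = 299.15 K.
T_C = 5 °C → 5 + 273.15 = 278.15 K.
For a reversible heat pump, COP_HP = T_H/(T_H − T_C) = 299.15/21.00 = 14.2452.
Q_H = COP_HP · W = 14.2452 × 345 = 4915 kJ.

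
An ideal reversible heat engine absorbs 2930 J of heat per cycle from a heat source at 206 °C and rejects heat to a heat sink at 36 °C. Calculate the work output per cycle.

T_H = 206 °C → 206 + 273.15 = 479.15 K.
T_C = 36 °C → 36 + 273.15 = 309.15 K.
Carnot efficiency: η = 1 − T_C/T_H = 1 − 309.15/479.15 = 0.3548.
W = η·Q_H = 0.3548 × 2930 = 1040 J.

W ≈ 1040 J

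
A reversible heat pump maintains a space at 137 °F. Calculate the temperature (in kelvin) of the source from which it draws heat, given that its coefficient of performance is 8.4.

T_H = 137 °F → (137 − 32) × 5/9 = 58.33 °C = 331.48 K.
COP_HP = T_H/(T_H − T_C) ⇒ T_C = T_H·(COP_HP − 1)/COP_HP = 331.48 × (8.4 − 1)/8.4 = 292.0 K.

T_C ≈ 292.0 K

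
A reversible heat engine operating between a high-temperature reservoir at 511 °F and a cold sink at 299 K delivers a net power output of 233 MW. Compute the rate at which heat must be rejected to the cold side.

Q̇_C ≈ 290 MW

T_H = 511 °F → (511 − 32) × 5/9 = 266.11 °C = 539.26 K.
For a reversible engine, η = 1 − T_C/T_H = 1 − 299.00/539.26 = 0.4455.
Since Q_C/Q_H = T_C/T_H and Q_H = W/η, Q_C = W·T_C/(T_H − T_C) = 233 × 299.00/240.26 = 290 MW.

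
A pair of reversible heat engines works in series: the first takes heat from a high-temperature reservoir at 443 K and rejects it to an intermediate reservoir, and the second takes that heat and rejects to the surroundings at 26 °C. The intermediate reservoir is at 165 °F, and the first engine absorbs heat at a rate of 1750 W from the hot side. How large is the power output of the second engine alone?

Ẇ₂ ≈ 189 W

T_C = 26 °C → 26 + 273.15 = 299.15 K.
T_m = 165 °F → (165 − 32) × 5/9 = 73.89 °C = 347.04 K.
Heat entering the second stage: Q_m = Q_H·(T_m/T_H) = 1750 × 347.04/443.00 = 1370 W.
Second-stage efficiency η₂ = 1 − T_C/T_m = 1 − 299.15/347.04 = 0.1380, so W₂ = η₂·Q_m = 189 W.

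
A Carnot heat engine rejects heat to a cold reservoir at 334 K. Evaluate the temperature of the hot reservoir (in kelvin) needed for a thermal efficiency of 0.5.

T_H ≈ 668.0 K

From η = 1 − T_C/T_H, solving for T_H gives T_H = T_C/(1 − η) = 334.00/(1 − 0.5) = 668.0 K.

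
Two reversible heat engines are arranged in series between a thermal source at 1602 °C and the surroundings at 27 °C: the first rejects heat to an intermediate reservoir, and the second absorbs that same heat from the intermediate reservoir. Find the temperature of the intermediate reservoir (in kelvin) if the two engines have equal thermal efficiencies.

T_H = 1602 °C → 1602 + 273.15 = 1875.15 K.
T_C = 27 °C → 27 + 273.15 = 300.15 K.
Equal efficiencies require 1 − T_m/T_H = 1 − T_C/T_m, i.e. T_m/T_H = T_C/T_m, so T_m = √(T_H·T_C) = √(1875.15 × 300.15) = 750.2 K.

T_m ≈ 750.2 K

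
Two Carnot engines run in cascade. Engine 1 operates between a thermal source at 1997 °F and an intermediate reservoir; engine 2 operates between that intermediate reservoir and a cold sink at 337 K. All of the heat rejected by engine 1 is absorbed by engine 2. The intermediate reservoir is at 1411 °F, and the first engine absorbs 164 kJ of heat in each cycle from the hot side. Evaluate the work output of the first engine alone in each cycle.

W₁ ≈ 39.1 kJ

T_H = 1997 °F → (1997 − 32) × 5/9 = 1091.67 °C = 1364.82 K.
T_m = 1411 °F → (1411 − 32) × 5/9 = 766.11 °C = 1039.26 K.
First-stage efficiency η₁ = 1 − T_m/T_H = 1 − 1039.26/1364.82 = 0.2385.
W₁ = η₁·Q_H = 0.2385 × 164 = 39.1 kJ.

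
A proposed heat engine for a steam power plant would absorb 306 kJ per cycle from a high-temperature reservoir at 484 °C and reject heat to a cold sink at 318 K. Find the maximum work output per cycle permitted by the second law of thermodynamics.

T_H = 484 °C → 484 + 273.15 = 757.15 K.
The second-law ceiling is the Carnot efficiency, η_max = 1 − T_C/T_H = 1 − 318.00/757.15 = 0.5800.
W_max = η_max · Q_H = 0.5800 × 306 = 177 kJ.

W_max ≈ 177 kJ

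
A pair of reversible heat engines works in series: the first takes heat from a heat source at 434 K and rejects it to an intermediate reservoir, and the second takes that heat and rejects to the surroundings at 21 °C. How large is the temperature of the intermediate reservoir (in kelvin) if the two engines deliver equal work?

T_m ≈ 364.1 K

T_C = 21 °C → 21 + 273.15 = 294.15 K.
For reversible stages Q_m = Q_H·(T_m/T_H). Setting W₁ = Q_H(1 − T_m/T_H) equal to W₂ = Q_m(1 − T_C/T_m) = Q_H·(T_m − T_C)/T_H gives T_H − T_m = T_m − T_C, so T_m = (T_H + T_C)/2 = (434.00 + 294.15)/2 = 364.1 K.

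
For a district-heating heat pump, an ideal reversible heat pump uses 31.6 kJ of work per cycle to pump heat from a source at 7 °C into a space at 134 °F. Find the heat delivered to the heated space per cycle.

Q_H ≈ 210 kJ

T_H = 134 °F → (134 − 32) × 5/9 = 56.67 °C = 329.82 K.
T_C = 7 °C → 7 + 273.15 = 280.15 K.
COP_HP = T_H/(T_H − T_C) = 329.82/49.67 = 6.6406.
Q_H = COP_HP · W = 6.6406 × 31.6 = 210 kJ.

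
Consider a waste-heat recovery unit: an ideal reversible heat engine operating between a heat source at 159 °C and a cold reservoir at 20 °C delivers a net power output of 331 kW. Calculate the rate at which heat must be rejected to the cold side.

T_H = 159 °C → 159 + 273.15 = 432.15 K.
T_C = 20 °C → 20 + 273.15 = 293.15 K.
For a reversible engine, η = 1 − T_C/T_H = 1 − 293.15/432.15 = 0.3216.
Since Q_C/Q_H = T_C/T_H and Q_H = W/η, Q_C = W·T_C/(T_H − T_C) = 331 × 293.15/139.00 = 698 kW.

Q̇_C ≈ 698 kW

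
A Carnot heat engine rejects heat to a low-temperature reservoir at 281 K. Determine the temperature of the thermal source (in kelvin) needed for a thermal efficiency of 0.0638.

T_H ≈ 300.1 K

From η = 1 − T_C/T_H, solving for T_H gives T_H = T_C/(1 − η) = 281.00/(1 − 0.0638) = 300.1 K.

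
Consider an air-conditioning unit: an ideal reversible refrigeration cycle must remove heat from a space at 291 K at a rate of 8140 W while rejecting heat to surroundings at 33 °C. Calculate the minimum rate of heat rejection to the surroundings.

Q̇_H ≈ 8564 W

T_H = 33 °C → 33 + 273.15 = 306.15 K.
For a reversible cycle Q_H/Q_C = T_H/T_C, so Q_H = Q_C·T_H/T_C = 8140 × 306.15/291.00 = 8564 W.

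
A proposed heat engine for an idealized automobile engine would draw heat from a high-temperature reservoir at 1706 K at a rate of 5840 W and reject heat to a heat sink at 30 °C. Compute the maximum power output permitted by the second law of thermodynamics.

Ẇ_max ≈ 4800 W

T_C = 30 °C → 30 + 273.15 = 303.15 K.
The second-law ceiling is the Carnot efficiency, η_max = 1 − T_C/T_H = 1 − 303.15/1706.00 = 0.8223.
W_max = η_max · Q_H = 0.8223 × 5840 = 4800 W.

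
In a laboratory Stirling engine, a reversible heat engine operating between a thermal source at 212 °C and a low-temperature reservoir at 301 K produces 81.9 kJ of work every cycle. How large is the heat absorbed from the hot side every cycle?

T_H = 212 °C → 212 + 273.15 = 485.15 K.
The Carnot efficiency is η = 1 − T_C/T_H = 1 − 301.00/485.15 = 0.3796.
Q_H = W/η = 81.9/0.3796 = 215.8 kJ.

Q_H ≈ 215.8 kJ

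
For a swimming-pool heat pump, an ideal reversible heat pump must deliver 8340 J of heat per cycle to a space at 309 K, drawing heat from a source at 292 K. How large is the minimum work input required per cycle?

COP_HP = T_H/(T_H − T_C) = 309.00/17.00 = 18.1765.
W = Q_H/COP_HP = 8340/18.1765 = 458.8 J.

W_in ≈ 458.8 J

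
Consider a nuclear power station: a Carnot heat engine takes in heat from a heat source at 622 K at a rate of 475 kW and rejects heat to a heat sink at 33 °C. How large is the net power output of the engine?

Ẇ ≈ 241 kW

T_C = 33 °C → 33 + 273.15 = 306.15 K.
The Carnot efficiency is η = 1 − T_C/T_H = 1 − 306.15/622.00 = 0.5078.
W = η·Q_H = 0.5078 × 475 = 241 kW.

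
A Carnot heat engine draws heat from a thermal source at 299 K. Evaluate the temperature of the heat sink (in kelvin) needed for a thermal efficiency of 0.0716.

T_C ≈ 278 K

From η = 1 − T_C/T_H, T_C = T_H·(1 − η) = 299.00 × (1 − 0.0716) = 278 K.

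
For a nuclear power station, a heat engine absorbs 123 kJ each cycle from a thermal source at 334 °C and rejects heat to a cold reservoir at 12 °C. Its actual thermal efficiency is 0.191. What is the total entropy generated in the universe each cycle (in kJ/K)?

ΔS_univ ≈ 0.146 kJ/K

T_H = 334 °C → 334 + 273.15 = 607.15 K.
T_C = 12 °C → 12 + 273.15 = 285.15 K.
W = η·Q_H = 0.191 × 123 = 23.49 kJ, so Q_C = Q_H − W = 99.51 kJ.
Entropy balance on the reservoirs: −Q_H/T_H = -0.2026 kJ/K, +Q_C/T_C = 0.3490 kJ/K.
ΔS_univ = −Q_H/T_H + Q_C/T_C = 0.146 kJ/K (> 0, since η = 0.191 < η_Carnot = 0.530).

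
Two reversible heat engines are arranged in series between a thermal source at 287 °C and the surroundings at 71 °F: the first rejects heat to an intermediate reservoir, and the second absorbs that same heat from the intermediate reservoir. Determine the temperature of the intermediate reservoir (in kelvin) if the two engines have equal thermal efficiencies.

T_m ≈ 406 K

T_H = 287 °C → 287 + 273.15 = 560.15 K.
T_C = 71 °F → (71 − 32) × 5/9 = 21.67 °C = 294.82 K.
Equal efficiencies require 1 − T_m/T_H = 1 − T_C/T_m, i.e. T_m/T_H = T_C/T_m, so T_m = √(T_H·T_C) = √(560.15 × 294.82) = 406 K.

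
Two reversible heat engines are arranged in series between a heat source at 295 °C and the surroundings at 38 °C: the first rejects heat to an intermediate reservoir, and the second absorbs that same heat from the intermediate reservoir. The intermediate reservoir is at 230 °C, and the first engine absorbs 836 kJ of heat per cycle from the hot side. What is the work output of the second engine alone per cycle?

W₂ ≈ 283 kJ

T_H = 295 °C → 295 + 273.15 = 568.15 K.
T_C = 38 °C → 38 + 273.15 = 311.15 K.
T_m = 230 °C → 230 + 273.15 = 503.15 K.
Heat entering the second stage: Q_m = Q_H·(T_m/T_H) = 836 × 503.15/568.15 = 740 kJ.
Second-stage efficiency η₂ = 1 − T_C/T_m = 1 − 311.15/503.15 = 0.3816, so W₂ = η₂·Q_m = 283 kJ.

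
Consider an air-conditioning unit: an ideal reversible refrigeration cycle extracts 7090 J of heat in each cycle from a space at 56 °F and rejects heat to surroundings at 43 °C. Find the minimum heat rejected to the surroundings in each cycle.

T_H = 43 °C → 43 + 273.15 = 316.15 K.
T_C = 56 °F → (56 − 32) × 5/9 = 13.33 °C = 286.48 K.
For a reversible cycle Q_H/Q_C = T_H/T_C, so Q_H = Q_C·T_H/T_C = 7090 × 316.15/286.48 = 7824 J.

Q_H ≈ 7824 J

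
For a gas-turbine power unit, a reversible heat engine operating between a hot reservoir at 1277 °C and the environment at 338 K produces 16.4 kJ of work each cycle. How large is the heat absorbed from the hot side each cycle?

T_H = 1277 °C → 1277 + 273.15 = 1550.15 K.
The Carnot efficiency is η = 1 − T_C/T_H = 1 − 338.00/1550.15 = 0.7820.
Q_H = W/η = 16.4/0.7820 = 21.0 kJ.

Q_H ≈ 21.0 kJ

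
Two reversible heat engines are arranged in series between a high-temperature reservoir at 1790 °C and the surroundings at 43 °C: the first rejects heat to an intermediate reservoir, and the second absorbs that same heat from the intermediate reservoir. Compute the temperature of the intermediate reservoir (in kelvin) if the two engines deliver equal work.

T_m ≈ 1190 K

T_H = 1790 °C → 1790 + 273.15 = 2063.15 K.
T_C = 43 °C → 43 + 273.15 = 316.15 K.
For reversible stages Q_m = Q_H·(T_m/T_H). Setting W₁ = Q_H(1 − T_m/T_H) equal to W₂ = Q_m(1 − T_C/T_m) = Q_H·(T_m − T_C)/T_H gives T_H − T_m = T_m − T_C, so T_m = (T_H + T_C)/2 = (2063.15 + 316.15)/2 = 1190 K.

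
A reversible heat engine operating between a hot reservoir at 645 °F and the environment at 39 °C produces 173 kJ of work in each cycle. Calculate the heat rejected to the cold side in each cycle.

Q_C ≈ 179 kJ

T_H = 645 °F → (645 − 32) × 5/9 = 340.56 °C = 613.71 K.
T_C = 39 °C → 39 + 273.15 = 312.15 K.
Since the cycle is reversible, η = 1 − T_C/T_H = 1 − 312.15/613.71 = 0.4914.
Since Q_C/Q_H = T_C/T_H and Q_H = W/η, Q_C = W·T_C/(T_H − T_C) = 173 × 312.15/301.56 = 179 kJ.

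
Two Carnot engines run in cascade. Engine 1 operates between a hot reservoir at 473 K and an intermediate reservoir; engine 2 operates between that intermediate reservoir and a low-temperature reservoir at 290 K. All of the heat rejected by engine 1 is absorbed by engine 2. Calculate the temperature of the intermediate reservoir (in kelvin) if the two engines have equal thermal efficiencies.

Equal efficiencies require 1 − T_m/T_H = 1 − T_C/T_m, i.e. T_m/T_H = T_C/T_m, so T_m = √(T_H·T_C) = √(473.00 × 290.00) = 370 K.

T_m ≈ 370 K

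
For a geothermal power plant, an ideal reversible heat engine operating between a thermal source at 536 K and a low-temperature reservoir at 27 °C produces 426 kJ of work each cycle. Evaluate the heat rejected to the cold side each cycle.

T_C = 27 °C → 27 + 273.15 = 300.15 K.
η_rev = 1 − T_C/T_H = 1 − 300.15/536.00 = 0.4400.
Since Q_C/Q_H = T_C/T_H and Q_H = W/η, Q_C = W·T_C/(T_H − T_C) = 426 × 300.15/235.85 = 542 kJ.

Q_C ≈ 542 kJ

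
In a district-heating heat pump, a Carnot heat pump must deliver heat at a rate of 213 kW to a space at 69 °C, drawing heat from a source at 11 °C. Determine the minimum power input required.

Ẇ_in ≈ 36.1 kW

T_H = 69 °C → 69 + 273.15 = 342.15 K.
T_C = 11 °C → 11 + 273.15 = 284.15 K.
For a reversible heat pump, COP_HP = T_H/(T_H − T_C) = 342.15/58.00 = 5.8991.
W = Q_H/COP_HP = 213/5.8991 = 36.1 kW.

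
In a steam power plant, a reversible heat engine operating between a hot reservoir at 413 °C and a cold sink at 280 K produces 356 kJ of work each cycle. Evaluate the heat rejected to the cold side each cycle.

T_H = 413 °C → 413 + 273.15 = 686.15 K.
For a reversible engine, η = 1 − T_C/T_H = 1 − 280.00/686.15 = 0.5919.
Since Q_C/Q_H = T_C/T_H and Q_H = W/η, Q_C = W·T_C/(T_H − T_C) = 356 × 280.00/406.15 = 245.4 kJ.

Q_C ≈ 245.4 kJ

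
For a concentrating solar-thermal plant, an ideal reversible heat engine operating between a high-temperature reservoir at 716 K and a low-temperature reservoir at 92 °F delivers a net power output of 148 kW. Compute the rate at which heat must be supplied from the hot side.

Q̇_H ≈ 259 kW

T_C = 92 °F → (92 − 32) × 5/9 = 33.33 °C = 306.48 K.
Since the cycle is reversible, η = 1 − T_C/T_H = 1 − 306.48/716.00 = 0.5720.
Q_H = W/η = 148/0.5720 = 259 kW.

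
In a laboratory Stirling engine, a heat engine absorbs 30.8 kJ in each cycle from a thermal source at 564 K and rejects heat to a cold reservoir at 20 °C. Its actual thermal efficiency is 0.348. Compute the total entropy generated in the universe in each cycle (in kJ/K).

T_C = 20 °C → 20 + 273.15 = 293.15 K.
W = η·Q_H = 0.348 × 30.8 = 10.72 kJ, so Q_C = Q_H − W = 20.08 kJ.
The hot reservoir loses entropy Q_H/T_H = 30.8/564.00 = 0.05461 kJ/K; the cold reservoir gains Q_C/T_C = 20.08/293.15 = 0.06850 kJ/K.
ΔS_univ = −Q_H/T_H + Q_C/T_C = 0.0139 kJ/K (> 0, since η = 0.348 < η_Carnot = 0.480).

ΔS_univ ≈ 0.0139 kJ/K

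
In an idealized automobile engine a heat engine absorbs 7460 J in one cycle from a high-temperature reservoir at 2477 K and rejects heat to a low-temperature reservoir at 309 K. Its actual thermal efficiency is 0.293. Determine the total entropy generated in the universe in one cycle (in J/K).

ΔS_univ ≈ 14.1 J/K

W = η·Q_H = 0.293 × 7460 = 2186 J, so Q_C = Q_H − W = 5274 J.
The hot reservoir loses entropy Q_H/T_H = 7460/2477.00 = 3.012 J/K; the cold reservoir gains Q_C/T_C = 5274/309.00 = 17.07 J/K.
ΔS_univ = −Q_H/T_H + Q_C/T_C = 14.1 J/K (> 0, since η = 0.293 < η_Carnot = 0.875).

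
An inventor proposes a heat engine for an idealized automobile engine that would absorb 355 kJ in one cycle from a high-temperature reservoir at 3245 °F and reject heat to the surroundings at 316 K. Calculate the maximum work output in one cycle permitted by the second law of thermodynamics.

T_H = 3245 °F → (3245 − 32) × 5/9 = 1785.00 °C = 2058.15 K.
By the Carnot theorem, η_max = 1 − T_C/T_H = 1 − 316.00/2058.15 = 0.8465.
W_max = η_max · Q_H = 0.8465 × 355 = 300 kJ.

W_max ≈ 300 kJ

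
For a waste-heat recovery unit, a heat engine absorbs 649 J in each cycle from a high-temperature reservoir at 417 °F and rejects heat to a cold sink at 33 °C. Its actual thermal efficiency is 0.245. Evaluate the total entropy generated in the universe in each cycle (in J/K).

T_H = 417 °F → (417 − 32) × 5/9 = 213.89 °C = 487.04 K.
T_C = 33 °C → 33 + 273.15 = 306.15 K.
W = η·Q_H = 0.245 × 649 = 159.0 J, so Q_C = Q_H − W = 490.0 J.
The hot reservoir loses entropy Q_H/T_H = 649/487.04 = 1.333 J/K; the cold reservoir gains Q_C/T_C = 490.0/306.15 = 1.601 J/K.
ΔS_univ = −Q_H/T_H + Q_C/T_C = 0.268 J/K (> 0, since η = 0.245 < η_Carnot = 0.371).

ΔS_univ ≈ 0.268 J/K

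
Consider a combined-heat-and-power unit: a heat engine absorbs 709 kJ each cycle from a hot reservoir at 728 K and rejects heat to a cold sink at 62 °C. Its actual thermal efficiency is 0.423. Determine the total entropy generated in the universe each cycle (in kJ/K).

ΔS_univ ≈ 0.247 kJ/K

T_C = 62 °C → 62 + 273.15 = 335.15 K.
W = η·Q_H = 0.423 × 709 = 299.9 kJ, so Q_C = Q_H − W = 409.1 kJ.
Reservoir entropy changes: ΔS_H = −Q_H/T_H = −709/728.00 = -0.9739 kJ/K and ΔS_C = +Q_C/T_C = 409.1/335.15 = 1.221 kJ/K.
ΔS_univ = −Q_H/T_H + Q_C/T_C = 0.247 kJ/K (> 0, since η = 0.423 < η_Carnot = 0.540).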